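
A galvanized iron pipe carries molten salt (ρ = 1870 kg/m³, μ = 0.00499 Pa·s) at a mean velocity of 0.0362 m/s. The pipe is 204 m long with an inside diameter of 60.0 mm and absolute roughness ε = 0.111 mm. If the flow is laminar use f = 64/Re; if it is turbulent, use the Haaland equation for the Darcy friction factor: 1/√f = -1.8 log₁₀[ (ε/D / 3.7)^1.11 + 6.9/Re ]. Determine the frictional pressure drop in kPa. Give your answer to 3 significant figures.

ΔP ≈ 0.328 kPa

Reynolds number Re = ρVD/μ = 1870 · 0.0362 · 0.06 / 0.00499 = 814.
Re < 2300 → laminar flow, so f = 64/Re = 64/814 = 0.07863 (the turbulent correlation is not needed).
Darcy-Weisbach: ΔP = f(L/D)(ρV²/2) = 0.07863·(204/0.06)·(1870·0.0362²/2) = 0.07863·3400·1.225 = 327.6 Pa.
ΔP = 327.6 Pa = 0.328 kPa.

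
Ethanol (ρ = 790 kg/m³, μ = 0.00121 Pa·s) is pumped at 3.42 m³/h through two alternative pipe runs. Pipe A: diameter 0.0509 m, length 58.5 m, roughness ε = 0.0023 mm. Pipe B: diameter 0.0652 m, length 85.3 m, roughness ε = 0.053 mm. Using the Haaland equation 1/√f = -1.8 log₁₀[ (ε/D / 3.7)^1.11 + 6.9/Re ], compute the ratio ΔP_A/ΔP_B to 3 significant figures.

Pipe A: V = Q/A = 0.00095/0.002035 = 0.4669 m/s; Re = 1.552e+04; ε/D = 4.52e-05; Haaland → f = 0.02753; ΔP_A = f(L/D)(ρV²/2) = 2724 Pa.
Pipe B: V = Q/A = 0.00095/0.003339 = 0.2845 m/s; Re = 1.211e+04; ε/D = 0.000813; Haaland → f = 0.03047; ΔP_B = f(L/D)(ρV²/2) = 1275 Pa.
ΔP_A/ΔP_B = 2724/1275 = 2.14.

ΔP_A/ΔP_B ≈ 2.14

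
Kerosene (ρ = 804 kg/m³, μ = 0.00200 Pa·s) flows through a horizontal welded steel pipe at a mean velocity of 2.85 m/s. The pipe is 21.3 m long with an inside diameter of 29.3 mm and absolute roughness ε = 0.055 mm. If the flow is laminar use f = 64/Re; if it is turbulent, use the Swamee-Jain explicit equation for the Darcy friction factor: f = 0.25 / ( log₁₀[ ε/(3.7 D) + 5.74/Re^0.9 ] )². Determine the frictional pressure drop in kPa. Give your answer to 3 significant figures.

Reynolds number Re = ρVD/μ = 804 · 2.85 · 0.0293 / 0.002 = 3.357e+04.
Re > 4000 → turbulent. Relative roughness ε/D = 5.5e-05/0.0293 = 0.00188. Swamee-Jain: f = 0.25/(log₁₀[0.00188/3.7 + 5.74/3.357e+04^0.9])² = 0.25/(log₁₀[0.000507 + 0.000485])² = 0.25/(-3.003)² = 0.02771.
Darcy-Weisbach: ΔP = f(L/D)(ρV²/2) = 0.02771·(21.3/0.0293)·(804·2.85²/2) = 0.02771·727·3265 = 6.579e+04 Pa.
ΔP = 6.579e+04 Pa = 65.8 kPa.

ΔP ≈ 65.8 kPa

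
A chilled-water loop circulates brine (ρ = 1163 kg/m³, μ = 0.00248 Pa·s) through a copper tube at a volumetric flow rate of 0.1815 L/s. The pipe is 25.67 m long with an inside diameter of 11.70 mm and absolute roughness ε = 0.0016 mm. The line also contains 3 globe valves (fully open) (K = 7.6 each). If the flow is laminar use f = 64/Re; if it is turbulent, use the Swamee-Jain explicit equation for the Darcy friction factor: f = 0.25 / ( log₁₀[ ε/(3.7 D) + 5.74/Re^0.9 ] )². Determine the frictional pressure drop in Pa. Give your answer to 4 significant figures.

Q = 0.1815 L/s = 0.1815/1000 = 0.0001815 m³/s.
Cross-sectional area A = πD²/4 = π(0.0117)²/4 = 0.0001075 m²; mean velocity V = Q/A = 0.0001815/0.0001075 = 1.688 m/s.
Reynolds number Re = ρVD/μ = 1163 · 1.688 · 0.0117 / 0.00248 = 9263.
Re > 4000 → turbulent. Relative roughness ε/D = 1.6e-06/0.0117 = 0.000137. Swamee-Jain: f = 0.25/(log₁₀[0.000137/3.7 + 5.74/9263^0.9])² = 0.25/(log₁₀[3.7e-05 + 0.00154])² = 0.25/(-2.801)² = 0.03187.
Total minor-loss coefficient ΣK = 3·7.6 = 22.8.
ΔP = [f·L/D + ΣK]·(ρV²/2) = [0.03187·25.67/0.0117 + 22.8]·(1163·1.688²/2) = [69.92 + 22.8]·1657 = 1.537e+05 Pa.

ΔP ≈ 153700 Pa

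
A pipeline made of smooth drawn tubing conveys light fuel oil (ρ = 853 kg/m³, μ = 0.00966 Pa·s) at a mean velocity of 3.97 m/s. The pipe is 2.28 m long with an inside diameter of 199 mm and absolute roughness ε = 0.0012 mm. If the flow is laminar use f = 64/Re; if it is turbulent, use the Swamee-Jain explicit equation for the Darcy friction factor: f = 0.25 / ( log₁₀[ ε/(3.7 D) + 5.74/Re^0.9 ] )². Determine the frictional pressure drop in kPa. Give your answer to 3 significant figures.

Reynolds number Re = ρVD/μ = 853 · 3.97 · 0.199 / 0.00966 = 6.976e+04.
Re > 4000 → turbulent. Relative roughness ε/D = 1.2e-06/0.199 = 6.03e-06. Swamee-Jain: f = 0.25/(log₁₀[6.03e-06/3.7 + 5.74/6.976e+04^0.9])² = 0.25/(log₁₀[1.63e-06 + 0.000251])² = 0.25/(-3.598)² = 0.01932.
Darcy-Weisbach: ΔP = f(L/D)(ρV²/2) = 0.01932·(2.28/0.199)·(853·3.97²/2) = 0.01932·11.46·6722 = 1488 Pa.
ΔP = 1488 Pa = 1.49 kPa.

ΔP ≈ 1.49 kPa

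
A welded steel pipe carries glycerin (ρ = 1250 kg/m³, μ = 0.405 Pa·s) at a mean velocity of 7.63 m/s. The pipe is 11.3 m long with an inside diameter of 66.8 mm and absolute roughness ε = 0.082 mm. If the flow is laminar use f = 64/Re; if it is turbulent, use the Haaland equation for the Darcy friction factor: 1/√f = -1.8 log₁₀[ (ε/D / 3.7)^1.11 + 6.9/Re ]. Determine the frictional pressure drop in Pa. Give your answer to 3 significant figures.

Reynolds number Re = ρVD/μ = 1250 · 7.63 · 0.0668 / 0.405 = 1573.
Re < 2300 → laminar flow, so f = 64/Re = 64/1573 = 0.04068 (the turbulent correlation is not needed).
Darcy-Weisbach: ΔP = f(L/D)(ρV²/2) = 0.04068·(11.3/0.0668)·(1250·7.63²/2) = 0.04068·169.2·3.639e+04 = 2.504e+05 Pa.

ΔP ≈ 250000 Pa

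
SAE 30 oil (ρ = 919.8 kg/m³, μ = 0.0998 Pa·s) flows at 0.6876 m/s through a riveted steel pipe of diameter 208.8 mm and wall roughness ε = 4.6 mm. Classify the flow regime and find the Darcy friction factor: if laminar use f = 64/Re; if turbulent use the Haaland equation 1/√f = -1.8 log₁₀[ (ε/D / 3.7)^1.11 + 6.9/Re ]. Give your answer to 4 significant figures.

f ≈ 0.04837

Re = ρVD/μ = 919.8·0.6876·0.2088/0.0998 = 1323.
Re < 2300 → laminar, so f = 64/Re = 0.04837 (roughness is irrelevant in laminar flow).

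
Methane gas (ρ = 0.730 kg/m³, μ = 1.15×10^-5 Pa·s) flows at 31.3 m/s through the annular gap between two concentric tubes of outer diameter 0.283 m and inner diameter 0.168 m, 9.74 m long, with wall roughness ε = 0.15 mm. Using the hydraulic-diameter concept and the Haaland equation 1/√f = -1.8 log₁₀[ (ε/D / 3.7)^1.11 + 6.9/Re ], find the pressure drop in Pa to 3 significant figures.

ΔP ≈ 664 Pa

Hydraulic diameter D_h = 4A/P = D_o - D_i = 0.283 - 0.168 = 0.115 m.
Re = ρVD_h/μ = 0.73·31.3·0.115/1.15e-05 = 2.285e+05.
ε/D_h = 0.00015/0.115 = 0.0013; Haaland gives 1/√f = -1.8 log₁₀[0.000147+3.02e-05] = 6.753, so f = 0.02193.
ΔP = f(L/D_h)(ρV²/2) = 0.02193·9.74/0.115·357.6 = 664.2 Pa.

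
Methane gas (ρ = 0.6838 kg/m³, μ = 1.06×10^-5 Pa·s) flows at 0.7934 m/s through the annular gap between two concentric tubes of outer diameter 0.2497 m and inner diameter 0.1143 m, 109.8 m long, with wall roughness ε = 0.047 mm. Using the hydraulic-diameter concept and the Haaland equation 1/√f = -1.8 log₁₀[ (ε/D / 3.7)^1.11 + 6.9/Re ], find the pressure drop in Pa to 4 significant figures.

Hydraulic diameter D_h = 4A/P = D_o - D_i = 0.2497 - 0.1143 = 0.1354 m.
Re = ρVD_h/μ = 0.6838·0.7934·0.1354/1.06e-05 = 6930.
ε/D_h = 4.7e-05/0.1354 = 0.000347; Haaland gives 1/√f = -1.8 log₁₀[3.38e-05+0.000996] = 5.377, so f = 0.03458.
ΔP = f(L/D_h)(ρV²/2) = 0.03458·109.8/0.1354·0.2152 = 6.036 Pa.

ΔP ≈ 6.036 Pa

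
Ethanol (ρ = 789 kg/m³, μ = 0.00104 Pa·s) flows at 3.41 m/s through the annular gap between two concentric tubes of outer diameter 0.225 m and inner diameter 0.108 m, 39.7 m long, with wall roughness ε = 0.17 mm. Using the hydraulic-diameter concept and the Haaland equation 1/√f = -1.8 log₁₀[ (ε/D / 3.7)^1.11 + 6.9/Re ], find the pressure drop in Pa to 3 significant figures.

Hydraulic diameter D_h = 4A/P = D_o - D_i = 0.225 - 0.108 = 0.117 m.
Re = ρVD_h/μ = 789·3.41·0.117/0.00104 = 3.027e+05.
ε/D_h = 0.00017/0.117 = 0.00145; Haaland gives 1/√f = -1.8 log₁₀[0.000166+2.28e-05] = 6.704, so f = 0.02225.
ΔP = f(L/D_h)(ρV²/2) = 0.02225·39.7/0.117·4587 = 3.463e+04 Pa.

ΔP ≈ 34600 Pa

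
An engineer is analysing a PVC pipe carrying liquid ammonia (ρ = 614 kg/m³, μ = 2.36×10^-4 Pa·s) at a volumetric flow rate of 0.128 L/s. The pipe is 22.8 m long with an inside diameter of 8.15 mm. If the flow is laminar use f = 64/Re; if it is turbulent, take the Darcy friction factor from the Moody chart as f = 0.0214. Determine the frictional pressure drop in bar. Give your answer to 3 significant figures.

ΔP ≈ 1.11 bar

Q = 0.128 L/s = 0.128/1000 = 0.000128 m³/s.
Cross-sectional area A = πD²/4 = π(0.00815)²/4 = 5.217e-05 m²; mean velocity V = Q/A = 0.000128/5.217e-05 = 2.454 m/s.
Reynolds number Re = ρVD/μ = 614 · 2.454 · 0.00815 / 0.000236 = 5.203e+04.
Re > 4000 → turbulent; use the Moody-chart value f = 0.0214.
Darcy-Weisbach: ΔP = f(L/D)(ρV²/2) = 0.0214·(22.8/0.00815)·(614·2.454²/2) = 0.0214·2798·1848 = 1.106e+05 Pa.
ΔP = 1.106e+05 Pa = 1.11 bar.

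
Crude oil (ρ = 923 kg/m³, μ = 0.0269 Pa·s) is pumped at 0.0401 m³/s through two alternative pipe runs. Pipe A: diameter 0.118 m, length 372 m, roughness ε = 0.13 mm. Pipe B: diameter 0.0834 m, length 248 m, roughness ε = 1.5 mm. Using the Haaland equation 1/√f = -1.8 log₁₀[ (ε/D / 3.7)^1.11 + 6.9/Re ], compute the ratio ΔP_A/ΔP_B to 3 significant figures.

Pipe A: V = Q/A = 0.0401/0.01094 = 3.667 m/s; Re = 1.485e+04; ε/D = 0.0011; Haaland → f = 0.02955; ΔP_A = f(L/D)(ρV²/2) = 5.781e+05 Pa.
Pipe B: V = Q/A = 0.0401/0.005463 = 7.34 m/s; Re = 2.101e+04; ε/D = 0.018; Haaland → f = 0.04868; ΔP_B = f(L/D)(ρV²/2) = 3.6e+06 Pa.
ΔP_A/ΔP_B = 5.781e+05/3.6e+06 = 0.161.

ΔP_A/ΔP_B ≈ 0.161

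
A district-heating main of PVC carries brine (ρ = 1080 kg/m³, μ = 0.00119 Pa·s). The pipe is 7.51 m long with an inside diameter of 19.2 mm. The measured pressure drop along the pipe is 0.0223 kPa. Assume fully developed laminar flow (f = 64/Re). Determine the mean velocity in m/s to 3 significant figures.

V ≈ 0.0287 m/s

For laminar flow, f = 64/Re with Re = ρVD/μ, so Darcy-Weisbach reduces to ΔP = 32μLV/D². Solving for V: V = ΔP·D²/(32μL) = 22.3·(0.0192)²/(32·0.00119·7.51) = 0.02875 m/s.
Check: Re = ρVD/μ = 1080·0.02875·0.0192/0.00119 = 500.9 < 2300, so the laminar assumption holds.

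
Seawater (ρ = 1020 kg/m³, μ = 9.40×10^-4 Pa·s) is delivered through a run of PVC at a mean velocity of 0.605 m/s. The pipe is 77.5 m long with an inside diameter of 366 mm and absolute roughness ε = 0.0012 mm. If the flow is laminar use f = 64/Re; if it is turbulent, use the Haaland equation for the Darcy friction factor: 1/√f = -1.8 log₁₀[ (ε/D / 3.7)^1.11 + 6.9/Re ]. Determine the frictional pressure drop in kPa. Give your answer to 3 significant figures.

Reynolds number Re = ρVD/μ = 1020 · 0.605 · 0.366 / 0.00094 = 2.403e+05.
Re > 4000 → turbulent. Relative roughness ε/D = 1.2e-06/0.366 = 3.28e-06. Haaland: 1/√f = -1.8 log₁₀[(3.28e-06/3.7)^1.11 + 6.9/2.403e+05] = -1.8 log₁₀[1.91e-07 + 2.87e-05] = 8.17, so f = 0.01498.
Darcy-Weisbach: ΔP = f(L/D)(ρV²/2) = 0.01498·(77.5/0.366)·(1020·0.605²/2) = 0.01498·211.7·186.7 = 592.2 Pa.
ΔP = 592.2 Pa = 0.592 kPa.

ΔP ≈ 0.592 kPa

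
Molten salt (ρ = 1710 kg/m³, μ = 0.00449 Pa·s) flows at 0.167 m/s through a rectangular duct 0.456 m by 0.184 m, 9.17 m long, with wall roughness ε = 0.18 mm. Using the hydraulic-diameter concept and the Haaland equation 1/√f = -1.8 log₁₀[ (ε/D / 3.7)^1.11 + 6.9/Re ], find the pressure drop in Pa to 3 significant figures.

ΔP ≈ 23.4 Pa

Hydraulic diameter D_h = 4A/P = 4·(0.456·0.184)/(2·(0.456+0.184)) = 0.3356/1.28 = 0.2622 m.
Re = ρVD_h/μ = 1710·0.167·0.2622/0.00449 = 1.668e+04.
ε/D_h = 0.00018/0.2622 = 0.000686; Haaland gives 1/√f = -1.8 log₁₀[7.21e-05+0.000414] = 5.964, so f = 0.02811.
ΔP = f(L/D_h)(ρV²/2) = 0.02811·9.17/0.2622·23.85 = 23.44 Pa.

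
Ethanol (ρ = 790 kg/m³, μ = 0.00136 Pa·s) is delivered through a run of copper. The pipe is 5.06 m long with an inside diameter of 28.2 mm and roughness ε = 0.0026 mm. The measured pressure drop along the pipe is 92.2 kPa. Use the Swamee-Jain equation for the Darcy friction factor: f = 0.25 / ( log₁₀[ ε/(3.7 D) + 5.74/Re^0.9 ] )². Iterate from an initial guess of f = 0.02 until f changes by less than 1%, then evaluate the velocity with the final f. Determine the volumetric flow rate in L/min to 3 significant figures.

Q ≈ 325 L/min

Rearranging Darcy-Weisbach: V = √(2·ΔP·D/(f·L·ρ)). With ε/D = 2.6e-06/0.0282 = 9.22e-05, iterate starting from f = 0.02:
  f = 0.02 → V = √(2·9.22e+04·0.0282/(0.02·5.06·790)) = 8.065 m/s; Re = ρVD/μ = 1.321e+05; f → 0.0175
  f = 0.0175 → V = 8.621 m/s; Re = 1.412e+05; f → 0.0173
  f = 0.0173 → V = 8.672 m/s; Re = 1.42e+05; f → 0.01728
Converged (Δf/f < 1%). With the final f = 0.01728: V = √(2·9.22e+04·0.0282/(0.01728·5.06·790)) = 8.676 m/s.
Q = V·A = 8.676·(π/4·0.0282²) = 0.005419 m³/s = 325 L/min.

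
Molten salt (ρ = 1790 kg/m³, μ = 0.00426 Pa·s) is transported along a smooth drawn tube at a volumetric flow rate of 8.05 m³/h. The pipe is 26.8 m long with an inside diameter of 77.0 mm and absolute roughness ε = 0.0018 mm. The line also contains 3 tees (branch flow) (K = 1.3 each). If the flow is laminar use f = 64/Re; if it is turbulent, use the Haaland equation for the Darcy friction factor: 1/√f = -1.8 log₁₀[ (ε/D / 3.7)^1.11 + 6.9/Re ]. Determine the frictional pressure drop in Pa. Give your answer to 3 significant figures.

Q = 8.05 m³/h = 8.05/3600 = 0.002236 m³/s.
Cross-sectional area A = πD²/4 = π(0.077)²/4 = 0.004657 m²; mean velocity V = Q/A = 0.002236/0.004657 = 0.4802 m/s.
Reynolds number Re = ρVD/μ = 1790 · 0.4802 · 0.077 / 0.00426 = 1.554e+04.
Re > 4000 → turbulent. Relative roughness ε/D = 1.8e-06/0.077 = 2.34e-05. Haaland: 1/√f = -1.8 log₁₀[(2.34e-05/3.7)^1.11 + 6.9/1.554e+04] = -1.8 log₁₀[1.69e-06 + 0.000444] = 6.032, so f = 0.02749.
Total minor-loss coefficient ΣK = 3·1.3 = 3.9.
ΔP = [f·L/D + ΣK]·(ρV²/2) = [0.02749·26.8/0.077 + 3.9]·(1790·0.4802²/2) = [9.567 + 3.9]·206.4 = 2779 Pa.

ΔP ≈ 2780 Pa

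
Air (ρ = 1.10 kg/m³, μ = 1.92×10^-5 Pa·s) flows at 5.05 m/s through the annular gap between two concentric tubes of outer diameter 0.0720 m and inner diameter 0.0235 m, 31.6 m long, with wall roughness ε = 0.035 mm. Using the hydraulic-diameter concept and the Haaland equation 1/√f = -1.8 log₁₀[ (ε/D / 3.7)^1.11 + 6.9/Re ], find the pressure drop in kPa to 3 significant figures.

ΔP ≈ 0.268 kPa

Hydraulic diameter D_h = 4A/P = D_o - D_i = 0.072 - 0.0235 = 0.0485 m.
Re = ρVD_h/μ = 1.1·5.05·0.0485/1.92e-05 = 1.403e+04.
ε/D_h = 3.5e-05/0.0485 = 0.000722; Haaland gives 1/√f = -1.8 log₁₀[7.62e-05+0.000492] = 5.842, so f = 0.0293.
ΔP = f(L/D_h)(ρV²/2) = 0.0293·31.6/0.0485·14.03 = 267.8 Pa.
ΔP = 0.268 kPa.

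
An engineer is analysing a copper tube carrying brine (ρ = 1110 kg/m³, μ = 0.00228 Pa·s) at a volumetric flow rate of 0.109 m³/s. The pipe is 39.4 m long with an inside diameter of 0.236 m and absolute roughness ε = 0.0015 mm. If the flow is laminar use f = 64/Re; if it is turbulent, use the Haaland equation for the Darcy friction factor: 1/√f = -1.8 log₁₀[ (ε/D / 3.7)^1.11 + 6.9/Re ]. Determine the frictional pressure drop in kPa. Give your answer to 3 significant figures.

ΔP ≈ 8.35 kPa

Cross-sectional area A = πD²/4 = π(0.236)²/4 = 0.04374 m²; mean velocity V = Q/A = 0.109/0.04374 = 2.492 m/s.
Reynolds number Re = ρVD/μ = 1110 · 2.492 · 0.236 / 0.00228 = 2.863e+05.
Re > 4000 → turbulent. Relative roughness ε/D = 1.5e-06/0.236 = 6.36e-06. Haaland: 1/√f = -1.8 log₁₀[(6.36e-06/3.7)^1.11 + 6.9/2.863e+05] = -1.8 log₁₀[3.99e-07 + 2.41e-05] = 8.3, so f = 0.01452.
Darcy-Weisbach: ΔP = f(L/D)(ρV²/2) = 0.01452·(39.4/0.236)·(1110·2.492²/2) = 0.01452·166.9·3446 = 8352 Pa.
ΔP = 8352 Pa = 8.35 kPa.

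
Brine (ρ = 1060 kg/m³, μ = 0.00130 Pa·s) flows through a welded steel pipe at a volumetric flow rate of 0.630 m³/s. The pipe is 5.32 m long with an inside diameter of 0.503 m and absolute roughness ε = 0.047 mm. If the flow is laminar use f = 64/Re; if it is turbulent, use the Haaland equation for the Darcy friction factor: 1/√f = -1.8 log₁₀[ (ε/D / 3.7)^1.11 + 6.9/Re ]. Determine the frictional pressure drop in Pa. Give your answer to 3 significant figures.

Cross-sectional area A = πD²/4 = π(0.503)²/4 = 0.1987 m²; mean velocity V = Q/A = 0.63/0.1987 = 3.17 m/s.
Reynolds number Re = ρVD/μ = 1060 · 3.17 · 0.503 / 0.0013 = 1.3e+06.
Re > 4000 → turbulent. Relative roughness ε/D = 4.7e-05/0.503 = 9.34e-05. Haaland: 1/√f = -1.8 log₁₀[(9.34e-05/3.7)^1.11 + 6.9/1.3e+06] = -1.8 log₁₀[7.88e-06 + 5.31e-06] = 8.784, so f = 0.01296.
Darcy-Weisbach: ΔP = f(L/D)(ρV²/2) = 0.01296·(5.32/0.503)·(1060·3.17²/2) = 0.01296·10.58·5327 = 730.3 Pa.

ΔP ≈ 730 Pa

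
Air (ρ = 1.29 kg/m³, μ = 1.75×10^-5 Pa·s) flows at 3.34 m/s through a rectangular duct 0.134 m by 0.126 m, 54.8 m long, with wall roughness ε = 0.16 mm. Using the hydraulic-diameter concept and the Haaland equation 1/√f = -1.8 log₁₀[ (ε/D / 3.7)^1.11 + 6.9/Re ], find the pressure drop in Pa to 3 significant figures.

ΔP ≈ 78.7 Pa

Hydraulic diameter D_h = 4A/P = 4·(0.134·0.126)/(2·(0.134+0.126)) = 0.06754/0.52 = 0.1299 m.
Re = ρVD_h/μ = 1.29·3.34·0.1299/1.75e-05 = 3.198e+04.
ε/D_h = 0.00016/0.1299 = 0.00123; Haaland gives 1/√f = -1.8 log₁₀[0.000138+0.000216] = 6.212, so f = 0.02591.
ΔP = f(L/D_h)(ρV²/2) = 0.02591·54.8/0.1299·7.195 = 78.67 Pa.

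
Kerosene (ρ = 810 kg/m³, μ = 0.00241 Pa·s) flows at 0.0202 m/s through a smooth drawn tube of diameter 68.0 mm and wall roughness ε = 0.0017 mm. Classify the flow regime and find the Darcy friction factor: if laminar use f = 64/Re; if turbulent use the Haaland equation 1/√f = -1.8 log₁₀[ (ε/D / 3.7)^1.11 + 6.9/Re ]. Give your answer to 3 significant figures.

f ≈ 0.139

Re = ρVD/μ = 810·0.0202·0.068/0.00241 = 461.7.
Re < 2300 → laminar, so f = 64/Re = 0.1386 (roughness is irrelevant in laminar flow).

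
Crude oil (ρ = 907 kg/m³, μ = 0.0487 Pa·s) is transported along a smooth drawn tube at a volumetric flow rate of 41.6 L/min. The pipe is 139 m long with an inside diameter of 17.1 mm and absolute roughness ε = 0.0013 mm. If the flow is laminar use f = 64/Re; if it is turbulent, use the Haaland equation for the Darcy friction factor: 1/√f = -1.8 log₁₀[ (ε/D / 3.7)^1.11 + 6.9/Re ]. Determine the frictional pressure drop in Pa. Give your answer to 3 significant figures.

Q = 41.6 L/min = 41.6/60000 = 0.0006933 m³/s.
Cross-sectional area A = πD²/4 = π(0.0171)²/4 = 0.0002297 m²; mean velocity V = Q/A = 0.0006933/0.0002297 = 3.019 m/s.
Reynolds number Re = ρVD/μ = 907 · 3.019 · 0.0171 / 0.0487 = 961.5.
Re < 2300 → laminar flow, so f = 64/Re = 64/961.5 = 0.06656 (the turbulent correlation is not needed).
Darcy-Weisbach: ΔP = f(L/D)(ρV²/2) = 0.06656·(139/0.0171)·(907·3.019²/2) = 0.06656·8129·4133 = 2.236e+06 Pa.

ΔP ≈ 2.24×10^6 Pa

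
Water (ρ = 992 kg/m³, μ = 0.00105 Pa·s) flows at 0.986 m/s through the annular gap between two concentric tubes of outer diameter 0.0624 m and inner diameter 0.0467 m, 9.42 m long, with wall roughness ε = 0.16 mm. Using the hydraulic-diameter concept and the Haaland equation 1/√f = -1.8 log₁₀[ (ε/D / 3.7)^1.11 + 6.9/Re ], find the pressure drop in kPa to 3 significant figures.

ΔP ≈ 12.1 kPa

Hydraulic diameter D_h = 4A/P = D_o - D_i = 0.0624 - 0.0467 = 0.0157 m.
Re = ρVD_h/μ = 992·0.986·0.0157/0.00105 = 1.463e+04.
ε/D_h = 0.00016/0.0157 = 0.0102; Haaland gives 1/√f = -1.8 log₁₀[0.00144+0.000472] = 4.893, so f = 0.04176.
ΔP = f(L/D_h)(ρV²/2) = 0.04176·9.42/0.0157·482.2 = 1.208e+04 Pa.
ΔP = 12.1 kPa.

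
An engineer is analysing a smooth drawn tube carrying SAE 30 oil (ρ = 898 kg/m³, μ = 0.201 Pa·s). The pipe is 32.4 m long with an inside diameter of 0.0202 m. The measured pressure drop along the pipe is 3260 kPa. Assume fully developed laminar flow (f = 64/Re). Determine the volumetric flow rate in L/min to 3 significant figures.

Q ≈ 123 L/min

For laminar flow, f = 64/Re with Re = ρVD/μ, so Darcy-Weisbach reduces to ΔP = 32μLV/D². Solving for V: V = ΔP·D²/(32μL) = 3.26e+06·(0.0202)²/(32·0.201·32.4) = 6.383 m/s.
Check: Re = ρVD/μ = 898·6.383·0.0202/0.201 = 576.1 < 2300, so the laminar assumption holds.
Q = V·A = 6.383·(π/4·0.0202²) = 0.002046 m³/s = 123 L/min.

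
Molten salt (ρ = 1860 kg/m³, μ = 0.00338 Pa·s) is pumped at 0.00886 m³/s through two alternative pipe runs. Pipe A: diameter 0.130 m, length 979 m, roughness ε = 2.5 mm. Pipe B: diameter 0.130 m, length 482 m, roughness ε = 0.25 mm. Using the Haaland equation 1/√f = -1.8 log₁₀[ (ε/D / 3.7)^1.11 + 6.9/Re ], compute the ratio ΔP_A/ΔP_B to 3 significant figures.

Pipe A: V = Q/A = 0.00886/0.01327 = 0.6675 m/s; Re = 4.775e+04; ε/D = 0.0192; Haaland → f = 0.04882; ΔP_A = f(L/D)(ρV²/2) = 1.523e+05 Pa.
Pipe B: V = Q/A = 0.00886/0.01327 = 0.6675 m/s; Re = 4.775e+04; ε/D = 0.00192; Haaland → f = 0.02622; ΔP_B = f(L/D)(ρV²/2) = 4.028e+04 Pa.
ΔP_A/ΔP_B = 1.523e+05/4.028e+04 = 3.78.

ΔP_A/ΔP_B ≈ 3.78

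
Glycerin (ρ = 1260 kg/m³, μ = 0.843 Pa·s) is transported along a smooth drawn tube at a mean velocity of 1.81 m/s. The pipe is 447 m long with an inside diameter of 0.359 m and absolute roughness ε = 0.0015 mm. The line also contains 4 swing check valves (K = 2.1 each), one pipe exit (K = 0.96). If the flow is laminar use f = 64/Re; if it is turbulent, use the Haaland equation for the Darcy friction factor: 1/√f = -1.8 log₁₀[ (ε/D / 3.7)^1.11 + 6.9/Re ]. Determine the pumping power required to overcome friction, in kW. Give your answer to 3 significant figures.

Reynolds number Re = ρVD/μ = 1260 · 1.81 · 0.359 / 0.843 = 971.2.
Re < 2300 → laminar flow, so f = 64/Re = 64/971.2 = 0.0659 (the turbulent correlation is not needed).
Total minor-loss coefficient ΣK = 4·2.1 + 1·0.96 = 9.36.
ΔP = [f·L/D + ΣK]·(ρV²/2) = [0.0659·447/0.359 + 9.36]·(1260·1.81²/2) = [82.05 + 9.36]·2064 = 1.887e+05 Pa.
Q = V·A = 1.81·0.1012 = 0.1832 m³/s.
Pumping power P = QΔP = 0.1832·1.887e+05 = 34570 W = 34.6 kW.

P ≈ 34.6 kW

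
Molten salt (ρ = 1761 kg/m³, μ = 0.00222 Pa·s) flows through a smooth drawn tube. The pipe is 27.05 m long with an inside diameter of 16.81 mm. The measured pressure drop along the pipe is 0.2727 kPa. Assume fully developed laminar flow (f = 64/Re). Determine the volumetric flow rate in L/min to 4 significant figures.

Q ≈ 0.5340 L/min

For laminar flow, f = 64/Re with Re = ρVD/μ, so Darcy-Weisbach reduces to ΔP = 32μLV/D². Solving for V: V = ΔP·D²/(32μL) = 272.7·(0.01681)²/(32·0.00222·27.05) = 0.0401 m/s.
Check: Re = ρVD/μ = 1761·0.0401·0.01681/0.00222 = 534.7 < 2300, so the laminar assumption holds.
Q = V·A = 0.0401·(π/4·0.01681²) = 8.9e-06 m³/s = 0.5340 L/min.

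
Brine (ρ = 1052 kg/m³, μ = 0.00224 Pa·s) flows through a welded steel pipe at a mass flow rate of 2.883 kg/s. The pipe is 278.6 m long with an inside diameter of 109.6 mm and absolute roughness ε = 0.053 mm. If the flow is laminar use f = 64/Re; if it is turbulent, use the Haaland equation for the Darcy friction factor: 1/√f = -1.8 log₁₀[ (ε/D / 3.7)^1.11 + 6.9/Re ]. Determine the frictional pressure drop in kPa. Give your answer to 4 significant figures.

ΔP ≈ 3.213 kPa

A = πD²/4 = π(0.1096)²/4 = 0.009434 m²; mean velocity V = ṁ/(ρA) = 2.883/(1052 · 0.009434) = 0.2905 m/s.
Reynolds number Re = ρVD/μ = 1052 · 0.2905 · 0.1096 / 0.00224 = 1.495e+04.
Re > 4000 → turbulent. Relative roughness ε/D = 5.3e-05/0.1096 = 0.000484. Haaland: 1/√f = -1.8 log₁₀[(0.000484/3.7)^1.11 + 6.9/1.495e+04] = -1.8 log₁₀[4.89e-05 + 0.000461] = 5.926, so f = 0.02848.
Darcy-Weisbach: ΔP = f(L/D)(ρV²/2) = 0.02848·(278.6/0.1096)·(1052·0.2905²/2) = 0.02848·2542·44.38 = 3213 Pa.
ΔP = 3213 Pa = 3.213 kPa.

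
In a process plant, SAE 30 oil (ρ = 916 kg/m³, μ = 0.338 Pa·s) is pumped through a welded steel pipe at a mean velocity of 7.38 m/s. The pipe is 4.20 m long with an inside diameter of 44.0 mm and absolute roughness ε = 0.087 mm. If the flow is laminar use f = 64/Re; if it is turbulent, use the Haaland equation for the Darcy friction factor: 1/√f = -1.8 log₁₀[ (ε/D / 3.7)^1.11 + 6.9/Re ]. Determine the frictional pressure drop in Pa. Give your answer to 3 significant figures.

ΔP ≈ 173000 Pa

Reynolds number Re = ρVD/μ = 916 · 7.38 · 0.044 / 0.338 = 880.
Re < 2300 → laminar flow, so f = 64/Re = 64/880 = 0.07273 (the turbulent correlation is not needed).
Darcy-Weisbach: ΔP = f(L/D)(ρV²/2) = 0.07273·(4.2/0.044)·(916·7.38²/2) = 0.07273·95.45·2.494e+04 = 1.732e+05 Pa.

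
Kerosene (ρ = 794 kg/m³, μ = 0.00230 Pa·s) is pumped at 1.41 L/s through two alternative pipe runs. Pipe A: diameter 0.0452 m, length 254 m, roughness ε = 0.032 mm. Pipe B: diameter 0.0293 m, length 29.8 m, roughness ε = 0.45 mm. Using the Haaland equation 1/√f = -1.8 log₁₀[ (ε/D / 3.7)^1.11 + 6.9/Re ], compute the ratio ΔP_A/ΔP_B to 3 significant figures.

ΔP_A/ΔP_B ≈ 0.622

Pipe A: V = Q/A = 0.00141/0.001605 = 0.8787 m/s; Re = 1.371e+04; ε/D = 0.000708; Haaland → f = 0.02943; ΔP_A = f(L/D)(ρV²/2) = 5.07e+04 Pa.
Pipe B: V = Q/A = 0.00141/0.0006743 = 2.091 m/s; Re = 2.115e+04; ε/D = 0.0154; Haaland → f = 0.04617; ΔP_B = f(L/D)(ρV²/2) = 8.152e+04 Pa.
ΔP_A/ΔP_B = 5.07e+04/8.152e+04 = 0.622.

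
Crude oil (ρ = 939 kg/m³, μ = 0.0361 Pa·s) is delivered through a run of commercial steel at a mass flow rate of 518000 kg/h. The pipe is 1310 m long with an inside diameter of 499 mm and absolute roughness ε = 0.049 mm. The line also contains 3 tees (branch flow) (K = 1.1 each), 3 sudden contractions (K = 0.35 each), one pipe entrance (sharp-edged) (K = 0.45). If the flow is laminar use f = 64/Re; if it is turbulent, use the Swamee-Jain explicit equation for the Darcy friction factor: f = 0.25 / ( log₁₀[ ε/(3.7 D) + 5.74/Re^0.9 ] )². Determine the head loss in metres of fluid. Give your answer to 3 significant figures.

h_f ≈ 2.70 m

ṁ = 518000 kg/h = 518000/3600 = 143.9 kg/s.
A = πD²/4 = π(0.499)²/4 = 0.1956 m²; mean velocity V = ṁ/(ρA) = 143.9/(939 · 0.1956) = 0.7836 m/s.
Reynolds number Re = ρVD/μ = 939 · 0.7836 · 0.499 / 0.0361 = 1.017e+04.
Re > 4000 → turbulent. Relative roughness ε/D = 4.9e-05/0.499 = 9.82e-05. Swamee-Jain: f = 0.25/(log₁₀[9.82e-05/3.7 + 5.74/1.017e+04^0.9])² = 0.25/(log₁₀[2.65e-05 + 0.00142])² = 0.25/(-2.84)² = 0.031.
Total minor-loss coefficient ΣK = 3·1.1 + 3·0.35 + 1·0.45 = 4.8.
ΔP = [f·L/D + ΣK]·(ρV²/2) = [0.031·1310/0.499 + 4.8]·(939·0.7836²/2) = [81.39 + 4.8]·288.3 = 2.485e+04 Pa.
Head loss h_f = ΔP/(ρg) = 2.485e+04/(939·9.81) = 2.70 m.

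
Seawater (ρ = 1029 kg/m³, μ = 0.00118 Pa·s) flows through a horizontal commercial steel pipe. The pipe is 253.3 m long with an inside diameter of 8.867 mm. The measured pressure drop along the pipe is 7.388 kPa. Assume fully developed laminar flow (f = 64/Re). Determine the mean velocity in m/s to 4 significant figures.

V ≈ 0.06073 m/s

For laminar flow, f = 64/Re with Re = ρVD/μ, so Darcy-Weisbach reduces to ΔP = 32μLV/D². Solving for V: V = ΔP·D²/(32μL) = 7388·(0.008867)²/(32·0.00118·253.3) = 0.06073 m/s.
Check: Re = ρVD/μ = 1029·0.06073·0.008867/0.00118 = 469.6 < 2300, so the laminar assumption holds.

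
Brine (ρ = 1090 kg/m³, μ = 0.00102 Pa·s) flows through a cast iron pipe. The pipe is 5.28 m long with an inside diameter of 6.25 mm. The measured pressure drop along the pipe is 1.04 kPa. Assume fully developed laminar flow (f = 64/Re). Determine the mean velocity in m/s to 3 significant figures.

For laminar flow, f = 64/Re with Re = ρVD/μ, so Darcy-Weisbach reduces to ΔP = 32μLV/D². Solving for V: V = ΔP·D²/(32μL) = 1040·(0.00625)²/(32·0.00102·5.28) = 0.2357 m/s.
Check: Re = ρVD/μ = 1090·0.2357·0.00625/0.00102 = 1574 < 2300, so the laminar assumption holds.

V ≈ 0.236 m/s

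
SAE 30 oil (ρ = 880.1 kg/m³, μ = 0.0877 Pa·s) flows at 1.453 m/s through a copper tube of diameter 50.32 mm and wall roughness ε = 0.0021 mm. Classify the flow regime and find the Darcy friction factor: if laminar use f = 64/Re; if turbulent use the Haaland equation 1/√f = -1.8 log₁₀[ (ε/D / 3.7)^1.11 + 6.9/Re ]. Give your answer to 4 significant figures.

Re = ρVD/μ = 880.1·1.453·0.05032/0.0877 = 733.7.
Re < 2300 → laminar, so f = 64/Re = 0.08723 (roughness is irrelevant in laminar flow).

f ≈ 0.08723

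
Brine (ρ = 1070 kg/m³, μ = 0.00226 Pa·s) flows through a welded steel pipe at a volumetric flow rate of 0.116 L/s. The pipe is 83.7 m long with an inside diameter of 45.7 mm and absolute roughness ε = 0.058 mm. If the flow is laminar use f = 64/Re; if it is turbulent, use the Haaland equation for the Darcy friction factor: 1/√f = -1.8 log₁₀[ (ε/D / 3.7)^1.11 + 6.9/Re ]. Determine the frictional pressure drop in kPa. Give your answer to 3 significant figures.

Q = 0.116 L/s = 0.116/1000 = 0.000116 m³/s.
Cross-sectional area A = πD²/4 = π(0.0457)²/4 = 0.00164 m²; mean velocity V = Q/A = 0.000116/0.00164 = 0.07072 m/s.
Reynolds number Re = ρVD/μ = 1070 · 0.07072 · 0.0457 / 0.00226 = 1530.
Re < 2300 → laminar flow, so f = 64/Re = 64/1530 = 0.04183 (the turbulent correlation is not needed).
Darcy-Weisbach: ΔP = f(L/D)(ρV²/2) = 0.04183·(83.7/0.0457)·(1070·0.07072²/2) = 0.04183·1832·2.676 = 205 Pa.
ΔP = 205 Pa = 0.205 kPa.

ΔP ≈ 0.205 kPa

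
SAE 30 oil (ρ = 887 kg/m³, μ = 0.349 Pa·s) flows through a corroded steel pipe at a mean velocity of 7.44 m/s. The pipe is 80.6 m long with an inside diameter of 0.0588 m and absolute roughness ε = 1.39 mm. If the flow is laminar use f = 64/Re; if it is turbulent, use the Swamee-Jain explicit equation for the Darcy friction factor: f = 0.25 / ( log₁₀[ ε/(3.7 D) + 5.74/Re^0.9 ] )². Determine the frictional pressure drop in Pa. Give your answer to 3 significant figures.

ΔP ≈ 1.94×10^6 Pa

Reynolds number Re = ρVD/μ = 887 · 7.44 · 0.0588 / 0.349 = 1112.
Re < 2300 → laminar flow, so f = 64/Re = 64/1112 = 0.05756 (the turbulent correlation is not needed).
Darcy-Weisbach: ΔP = f(L/D)(ρV²/2) = 0.05756·(80.6/0.0588)·(887·7.44²/2) = 0.05756·1371·2.455e+04 = 1.937e+06 Pa.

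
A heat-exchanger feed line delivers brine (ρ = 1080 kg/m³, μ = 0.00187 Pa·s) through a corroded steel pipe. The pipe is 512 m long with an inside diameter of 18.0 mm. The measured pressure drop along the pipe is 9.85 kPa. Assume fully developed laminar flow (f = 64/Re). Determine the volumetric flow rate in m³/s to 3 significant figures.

Q ≈ 2.65×10^-5 m³/s

For laminar flow, f = 64/Re with Re = ρVD/μ, so Darcy-Weisbach reduces to ΔP = 32μLV/D². Solving for V: V = ΔP·D²/(32μL) = 9850·(0.018)²/(32·0.00187·512) = 0.1042 m/s.
Check: Re = ρVD/μ = 1080·0.1042·0.018/0.00187 = 1083 < 2300, so the laminar assumption holds.
Q = V·A = 0.1042·(π/4·0.018²) = 2.651e-05 m³/s = 2.65×10^-5 m³/s.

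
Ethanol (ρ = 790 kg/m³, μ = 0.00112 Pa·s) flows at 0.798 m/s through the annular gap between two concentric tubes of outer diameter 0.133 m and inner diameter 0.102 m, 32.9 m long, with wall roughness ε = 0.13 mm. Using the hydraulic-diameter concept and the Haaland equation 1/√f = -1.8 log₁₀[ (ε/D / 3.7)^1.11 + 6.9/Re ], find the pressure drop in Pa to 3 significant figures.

Hydraulic diameter D_h = 4A/P = D_o - D_i = 0.133 - 0.102 = 0.031 m.
Re = ρVD_h/μ = 790·0.798·0.031/0.00112 = 1.745e+04.
ε/D_h = 0.00013/0.031 = 0.00419; Haaland gives 1/√f = -1.8 log₁₀[0.000537+0.000395] = 5.454, so f = 0.03361.
ΔP = f(L/D_h)(ρV²/2) = 0.03361·32.9/0.031·251.5 = 8973 Pa.

ΔP ≈ 8970 Pa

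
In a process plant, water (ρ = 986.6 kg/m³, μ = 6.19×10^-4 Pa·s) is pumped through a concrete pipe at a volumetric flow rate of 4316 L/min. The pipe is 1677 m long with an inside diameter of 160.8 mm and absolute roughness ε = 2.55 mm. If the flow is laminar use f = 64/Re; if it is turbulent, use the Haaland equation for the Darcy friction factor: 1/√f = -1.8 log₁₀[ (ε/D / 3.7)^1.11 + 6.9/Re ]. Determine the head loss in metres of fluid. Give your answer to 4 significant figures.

Q = 4316 L/min = 4316/60000 = 0.07193 m³/s.
Cross-sectional area A = πD²/4 = π(0.1608)²/4 = 0.02031 m²; mean velocity V = Q/A = 0.07193/0.02031 = 3.542 m/s.
Reynolds number Re = ρVD/μ = 986.6 · 3.542 · 0.1608 / 0.000619 = 9.078e+05.
Re > 4000 → turbulent. Relative roughness ε/D = 0.00255/0.1608 = 0.0159. Haaland: 1/√f = -1.8 log₁₀[(0.0159/3.7)^1.11 + 6.9/9.078e+05] = -1.8 log₁₀[0.00235 + 7.6e-06] = 4.729, so f = 0.04472.
Darcy-Weisbach: ΔP = f(L/D)(ρV²/2) = 0.04472·(1677/0.1608)·(986.6·3.542²/2) = 0.04472·1.043e+04·6189 = 2.887e+06 Pa.
Head loss h_f = ΔP/(ρg) = 2.887e+06/(986.6·9.81) = 298.3 m.

h_f ≈ 298.3 m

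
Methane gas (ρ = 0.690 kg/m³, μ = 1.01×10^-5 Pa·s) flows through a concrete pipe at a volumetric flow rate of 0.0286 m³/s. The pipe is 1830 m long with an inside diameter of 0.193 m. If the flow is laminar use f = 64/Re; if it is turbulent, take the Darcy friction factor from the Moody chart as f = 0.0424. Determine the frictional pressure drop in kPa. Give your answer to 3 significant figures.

Cross-sectional area A = πD²/4 = π(0.193)²/4 = 0.02926 m²; mean velocity V = Q/A = 0.0286/0.02926 = 0.9776 m/s.
Reynolds number Re = ρVD/μ = 0.69 · 0.9776 · 0.193 / 1.01e-05 = 1.289e+04.
Re > 4000 → turbulent; use the Moody-chart value f = 0.0424.
Darcy-Weisbach: ΔP = f(L/D)(ρV²/2) = 0.0424·(1830/0.193)·(0.69·0.9776²/2) = 0.0424·9482·0.3297 = 132.6 Pa.
ΔP = 132.6 Pa = 0.133 kPa.

ΔP ≈ 0.133 kPa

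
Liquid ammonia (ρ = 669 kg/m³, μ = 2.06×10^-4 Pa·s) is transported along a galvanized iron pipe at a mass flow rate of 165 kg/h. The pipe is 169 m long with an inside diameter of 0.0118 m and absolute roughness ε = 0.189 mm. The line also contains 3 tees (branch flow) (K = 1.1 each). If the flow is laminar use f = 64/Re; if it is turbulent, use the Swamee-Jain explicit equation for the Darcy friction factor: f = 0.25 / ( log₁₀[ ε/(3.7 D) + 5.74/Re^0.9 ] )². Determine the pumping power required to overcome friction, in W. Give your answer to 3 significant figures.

P ≈ 6.10 W

ṁ = 165 kg/h = 165/3600 = 0.04583 kg/s.
A = πD²/4 = π(0.0118)²/4 = 0.0001094 m²; mean velocity V = ṁ/(ρA) = 0.04583/(669 · 0.0001094) = 0.6265 m/s.
Reynolds number Re = ρVD/μ = 669 · 0.6265 · 0.0118 / 0.000206 = 2.401e+04.
Re > 4000 → turbulent. Relative roughness ε/D = 0.000189/0.0118 = 0.016. Swamee-Jain: f = 0.25/(log₁₀[0.016/3.7 + 5.74/2.401e+04^0.9])² = 0.25/(log₁₀[0.00433 + 0.000656])² = 0.25/(-2.302)² = 0.04716.
Total minor-loss coefficient ΣK = 3·1.1 = 3.3.
ΔP = [f·L/D + ΣK]·(ρV²/2) = [0.04716·169/0.0118 + 3.3]·(669·0.6265²/2) = [675.4 + 3.3]·131.3 = 8.911e+04 Pa.
Q = ṁ/ρ = 0.04583/669 = 6.851e-05 m³/s.
Pumping power P = QΔP = 6.851e-05·8.911e+04 = 6.105 W = 6.10 W.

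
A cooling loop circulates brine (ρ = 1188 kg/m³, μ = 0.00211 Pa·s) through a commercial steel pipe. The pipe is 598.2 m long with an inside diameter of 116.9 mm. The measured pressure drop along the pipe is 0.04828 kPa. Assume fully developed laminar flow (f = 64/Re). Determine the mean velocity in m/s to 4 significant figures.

V ≈ 0.01633 m/s

For laminar flow, f = 64/Re with Re = ρVD/μ, so Darcy-Weisbach reduces to ΔP = 32μLV/D². Solving for V: V = ΔP·D²/(32μL) = 48.28·(0.1169)²/(32·0.00211·598.2) = 0.01633 m/s.
Check: Re = ρVD/μ = 1188·0.01633·0.1169/0.00211 = 1075 < 2300, so the laminar assumption holds.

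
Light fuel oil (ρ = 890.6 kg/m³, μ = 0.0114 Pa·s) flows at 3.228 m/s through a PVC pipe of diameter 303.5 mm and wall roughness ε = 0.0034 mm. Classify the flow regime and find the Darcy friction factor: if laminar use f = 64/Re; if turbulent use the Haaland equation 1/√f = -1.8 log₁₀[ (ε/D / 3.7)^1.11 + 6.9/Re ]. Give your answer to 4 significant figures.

f ≈ 0.01890

Re = ρVD/μ = 890.6·3.228·0.3035/0.0114 = 7.654e+04.
Re > 4000 → turbulent. ε/D = 3.4e-06/0.3035 = 1.12e-05; Haaland: 1/√f = -1.8 log₁₀[7.48e-07 + 9.02e-05] = 7.275, so f = 0.0189.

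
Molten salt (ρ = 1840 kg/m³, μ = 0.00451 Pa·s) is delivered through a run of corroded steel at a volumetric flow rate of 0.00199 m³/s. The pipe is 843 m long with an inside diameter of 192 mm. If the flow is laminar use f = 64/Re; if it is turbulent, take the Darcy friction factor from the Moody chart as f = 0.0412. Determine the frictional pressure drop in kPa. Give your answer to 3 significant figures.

ΔP ≈ 0.786 kPa

Cross-sectional area A = πD²/4 = π(0.192)²/4 = 0.02895 m²; mean velocity V = Q/A = 0.00199/0.02895 = 0.06873 m/s.
Reynolds number Re = ρVD/μ = 1840 · 0.06873 · 0.192 / 0.00451 = 5384.
Re > 4000 → turbulent; use the Moody-chart value f = 0.0412.
Darcy-Weisbach: ΔP = f(L/D)(ρV²/2) = 0.0412·(843/0.192)·(1840·0.06873²/2) = 0.0412·4391·4.346 = 786.2 Pa.
ΔP = 786.2 Pa = 0.786 kPa.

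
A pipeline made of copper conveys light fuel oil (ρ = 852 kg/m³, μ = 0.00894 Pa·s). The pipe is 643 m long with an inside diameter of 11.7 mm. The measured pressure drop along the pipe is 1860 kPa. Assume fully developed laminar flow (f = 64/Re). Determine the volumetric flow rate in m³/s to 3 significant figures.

For laminar flow, f = 64/Re with Re = ρVD/μ, so Darcy-Weisbach reduces to ΔP = 32μLV/D². Solving for V: V = ΔP·D²/(32μL) = 1.86e+06·(0.0117)²/(32·0.00894·643) = 1.384 m/s.
Check: Re = ρVD/μ = 852·1.384·0.0117/0.00894 = 1543 < 2300, so the laminar assumption holds.
Q = V·A = 1.384·(π/4·0.0117²) = 0.0001488 m³/s = 1.49×10^-4 m³/s.

Q ≈ 1.49×10^-4 m³/s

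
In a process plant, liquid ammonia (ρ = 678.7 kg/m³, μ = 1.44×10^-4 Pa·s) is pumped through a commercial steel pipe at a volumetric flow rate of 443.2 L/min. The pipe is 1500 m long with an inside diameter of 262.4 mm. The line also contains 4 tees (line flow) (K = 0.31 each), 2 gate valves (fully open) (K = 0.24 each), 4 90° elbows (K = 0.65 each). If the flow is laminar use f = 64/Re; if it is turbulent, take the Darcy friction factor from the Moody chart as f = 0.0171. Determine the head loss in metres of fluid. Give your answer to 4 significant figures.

h_f ≈ 0.09707 m

Q = 443.2 L/min = 443.2/60000 = 0.007387 m³/s.
Cross-sectional area A = πD²/4 = π(0.2624)²/4 = 0.05408 m²; mean velocity V = Q/A = 0.007387/0.05408 = 0.1366 m/s.
Reynolds number Re = ρVD/μ = 678.7 · 0.1366 · 0.2624 / 0.000144 = 1.689e+05.
Re > 4000 → turbulent; use the Moody-chart value f = 0.0171.
Total minor-loss coefficient ΣK = 4·0.31 + 2·0.24 + 4·0.65 = 4.32.
ΔP = [f·L/D + ΣK]·(ρV²/2) = [0.0171·1500/0.2624 + 4.32]·(678.7·0.1366²/2) = [97.75 + 4.32]·6.332 = 646.3 Pa.
Head loss h_f = ΔP/(ρg) = 646.3/(678.7·9.81) = 0.09707 m.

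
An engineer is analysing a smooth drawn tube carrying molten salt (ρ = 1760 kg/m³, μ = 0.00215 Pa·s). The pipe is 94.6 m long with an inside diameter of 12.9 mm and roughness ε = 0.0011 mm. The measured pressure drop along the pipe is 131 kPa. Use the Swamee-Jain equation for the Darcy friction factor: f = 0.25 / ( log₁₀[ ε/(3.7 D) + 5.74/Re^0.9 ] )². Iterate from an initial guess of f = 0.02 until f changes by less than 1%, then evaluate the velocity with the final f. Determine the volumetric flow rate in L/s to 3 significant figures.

Rearranging Darcy-Weisbach: V = √(2·ΔP·D/(f·L·ρ)). With ε/D = 1.1e-06/0.0129 = 8.53e-05, iterate starting from f = 0.02:
  f = 0.02 → V = √(2·1.31e+05·0.0129/(0.02·94.6·1760)) = 1.007 m/s; Re = ρVD/μ = 1.064e+04; f → 0.03061
  f = 0.03061 → V = 0.8144 m/s; Re = 8600; f → 0.03244
  f = 0.03244 → V = 0.7911 m/s; Re = 8354; f → 0.0327
Converged (Δf/f < 1%). With the final f = 0.0327: V = √(2·1.31e+05·0.0129/(0.0327·94.6·1760)) = 0.7879 m/s.
Q = V·A = 0.7879·(π/4·0.0129²) = 0.000103 m³/s = 0.103 L/s.

Q ≈ 0.103 L/s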